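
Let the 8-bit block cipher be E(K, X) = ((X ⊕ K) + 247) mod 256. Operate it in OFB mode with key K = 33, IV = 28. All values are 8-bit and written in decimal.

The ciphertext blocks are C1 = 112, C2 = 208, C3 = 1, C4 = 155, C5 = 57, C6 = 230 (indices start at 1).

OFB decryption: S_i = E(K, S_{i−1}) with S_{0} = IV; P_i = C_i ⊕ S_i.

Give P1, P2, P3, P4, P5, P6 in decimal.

P1 = 68, P2 = 220, P3 = 37, P4 = 103, P5 = 237, P6 = 10

P1: S = E(K, 28) = 52; 112 ⊕ 52 = 68.
P2: S = E(K, 52) = 12; 208 ⊕ 12 = 220.
P3: S = E(K, 12) = 36; 1 ⊕ 36 = 37.
P4: S = E(K, 36) = 252; 155 ⊕ 252 = 103.
P5: S = E(K, 252) = 212; 57 ⊕ 212 = 237.
P6: S = E(K, 212) = 236; 230 ⊕ 236 = 10.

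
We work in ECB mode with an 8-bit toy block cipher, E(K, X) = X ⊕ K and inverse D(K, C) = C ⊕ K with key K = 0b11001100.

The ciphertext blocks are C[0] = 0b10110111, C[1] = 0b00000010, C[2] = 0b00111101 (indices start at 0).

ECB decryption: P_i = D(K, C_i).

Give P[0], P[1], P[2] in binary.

P[0] = 0b01111011, P[1] = 0b11001110, P[2] = 0b11110001

P[0]: D(K, 0b10110111) = 0b01111011.
P[1]: D(K, 0b00000010) = 0b11001110.
P[2]: D(K, 0b00111101) = 0b11110001.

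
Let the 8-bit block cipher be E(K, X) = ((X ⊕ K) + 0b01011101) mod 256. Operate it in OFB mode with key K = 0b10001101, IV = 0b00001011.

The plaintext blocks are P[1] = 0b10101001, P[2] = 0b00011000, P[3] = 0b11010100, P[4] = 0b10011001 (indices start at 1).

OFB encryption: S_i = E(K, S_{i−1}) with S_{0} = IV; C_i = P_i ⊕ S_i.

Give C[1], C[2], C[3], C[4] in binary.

C[1]: S = E(K, 0b00001011) = 0b11100011; 0b10101001 ⊕ 0b11100011 = 0b01001010.
C[2]: S = E(K, 0b11100011) = 0b11001011; 0b00011000 ⊕ 0b11001011 = 0b11010011.
C[3]: S = E(K, 0b11001011) = 0b10100011; 0b11010100 ⊕ 0b10100011 = 0b01110111.
C[4]: S = E(K, 0b10100011) = 0b10001011; 0b10011001 ⊕ 0b10001011 = 0b00010010.

C[1] = 0b01001010, C[2] = 0b11010011, C[3] = 0b01110111, C[4] = 0b00010010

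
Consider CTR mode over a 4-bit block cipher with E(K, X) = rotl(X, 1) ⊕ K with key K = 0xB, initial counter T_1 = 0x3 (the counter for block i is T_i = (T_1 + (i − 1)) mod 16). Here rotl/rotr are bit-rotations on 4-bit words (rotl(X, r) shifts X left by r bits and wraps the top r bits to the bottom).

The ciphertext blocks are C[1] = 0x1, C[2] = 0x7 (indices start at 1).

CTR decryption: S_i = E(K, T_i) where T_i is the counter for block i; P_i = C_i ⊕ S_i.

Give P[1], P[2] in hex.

P[1]: T = 0x3, S = E(K, T) = 0xD; 0x1 ⊕ 0xD = 0xC.
P[2]: T = 0x4, S = E(K, T) = 0x3; 0x7 ⊕ 0x3 = 0x4.

P[1] = 0xC, P[2] = 0x4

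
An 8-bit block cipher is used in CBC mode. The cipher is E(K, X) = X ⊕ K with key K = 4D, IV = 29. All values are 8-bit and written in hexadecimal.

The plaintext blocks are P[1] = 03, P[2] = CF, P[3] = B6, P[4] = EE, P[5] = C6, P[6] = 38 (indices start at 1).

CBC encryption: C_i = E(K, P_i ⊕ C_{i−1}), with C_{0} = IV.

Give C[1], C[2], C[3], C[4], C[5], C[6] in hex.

C[1] = 67, C[2] = E5, C[3] = 1E, C[4] = BD, C[5] = 36, C[6] = 43

C[1]: P[1] ⊕ 29 = 2A; E(K, 2A) = 67.
C[2]: P[2] ⊕ 67 = A8; E(K, A8) = E5.
C[3]: P[3] ⊕ E5 = 53; E(K, 53) = 1E.
C[4]: P[4] ⊕ 1E = F0; E(K, F0) = BD.
C[5]: P[5] ⊕ BD = 7B; E(K, 7B) = 36.
C[6]: P[6] ⊕ 36 = 0E; E(K, 0E) = 43.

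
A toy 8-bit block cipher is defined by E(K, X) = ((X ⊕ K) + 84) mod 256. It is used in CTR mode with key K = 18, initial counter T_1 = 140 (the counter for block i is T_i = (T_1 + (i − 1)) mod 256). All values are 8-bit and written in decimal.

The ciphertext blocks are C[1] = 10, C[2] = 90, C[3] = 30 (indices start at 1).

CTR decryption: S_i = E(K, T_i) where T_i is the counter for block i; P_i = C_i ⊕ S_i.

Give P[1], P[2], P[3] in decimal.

P[1] = 248, P[2] = 169, P[3] = 238

P[1]: T = 140, S = E(K, T) = 242; 10 ⊕ 242 = 248.
P[2]: T = 141, S = E(K, T) = 243; 90 ⊕ 243 = 169.
P[3]: T = 142, S = E(K, T) = 240; 30 ⊕ 240 = 238.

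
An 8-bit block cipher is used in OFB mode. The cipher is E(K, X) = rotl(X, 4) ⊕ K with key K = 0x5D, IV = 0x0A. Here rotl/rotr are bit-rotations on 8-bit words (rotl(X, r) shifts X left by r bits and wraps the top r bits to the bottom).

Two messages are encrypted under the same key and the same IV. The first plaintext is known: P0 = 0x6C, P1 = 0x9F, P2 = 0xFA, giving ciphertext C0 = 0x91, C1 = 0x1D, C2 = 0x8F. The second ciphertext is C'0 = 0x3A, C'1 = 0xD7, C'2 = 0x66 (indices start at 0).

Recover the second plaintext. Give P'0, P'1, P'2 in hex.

In OFB with a reused IV, both messages share the same keystream S_i, so C_i ⊕ C'_i = P_i ⊕ P'_i and thus P'_i = P_i ⊕ C_i ⊕ C'_i.
P'0: 0x6C ⊕ 0x91 ⊕ 0x3A = 0xC7.
P'1: 0x9F ⊕ 0x1D ⊕ 0xD7 = 0x55.
P'2: 0xFA ⊕ 0x8F ⊕ 0x66 = 0x13.

P'0 = 0xC7, P'1 = 0x55, P'2 = 0x13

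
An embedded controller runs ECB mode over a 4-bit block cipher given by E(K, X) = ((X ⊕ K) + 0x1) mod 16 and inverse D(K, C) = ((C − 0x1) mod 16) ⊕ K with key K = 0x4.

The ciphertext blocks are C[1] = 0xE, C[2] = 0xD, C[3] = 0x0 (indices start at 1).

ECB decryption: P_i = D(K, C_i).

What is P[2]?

P[2]: D(K, 0xD) = 0x8.

P[2] = 0x8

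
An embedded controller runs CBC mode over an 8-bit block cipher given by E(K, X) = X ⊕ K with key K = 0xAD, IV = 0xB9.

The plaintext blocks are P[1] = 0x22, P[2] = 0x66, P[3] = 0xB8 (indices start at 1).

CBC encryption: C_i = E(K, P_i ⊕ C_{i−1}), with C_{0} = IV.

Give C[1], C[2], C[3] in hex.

C[1] = 0x36, C[2] = 0xFD, C[3] = 0xE8

C[1]: P[1] ⊕ 0xB9 = 0x9B; E(K, 0x9B) = 0x36.
C[2]: P[2] ⊕ 0x36 = 0x50; E(K, 0x50) = 0xFD.
C[3]: P[3] ⊕ 0xFD = 0x45; E(K, 0x45) = 0xE8.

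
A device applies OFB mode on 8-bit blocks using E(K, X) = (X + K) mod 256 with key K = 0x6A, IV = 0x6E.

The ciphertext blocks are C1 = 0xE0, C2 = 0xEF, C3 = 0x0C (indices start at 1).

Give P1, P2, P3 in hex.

OFB decryption: S_i = E(K, S_{i−1}) with S_{0} = IV; P_i = C_i ⊕ S_i.
P1: S = E(K, 0x6E) = 0xD8; 0xE0 ⊕ 0xD8 = 0x38.
P2: S = E(K, 0xD8) = 0x42; 0xEF ⊕ 0x42 = 0xAD.
P3: S = E(K, 0x42) = 0xAC; 0x0C ⊕ 0xAC = 0xA0.

P1 = 0x38, P2 = 0xAD, P3 = 0xA0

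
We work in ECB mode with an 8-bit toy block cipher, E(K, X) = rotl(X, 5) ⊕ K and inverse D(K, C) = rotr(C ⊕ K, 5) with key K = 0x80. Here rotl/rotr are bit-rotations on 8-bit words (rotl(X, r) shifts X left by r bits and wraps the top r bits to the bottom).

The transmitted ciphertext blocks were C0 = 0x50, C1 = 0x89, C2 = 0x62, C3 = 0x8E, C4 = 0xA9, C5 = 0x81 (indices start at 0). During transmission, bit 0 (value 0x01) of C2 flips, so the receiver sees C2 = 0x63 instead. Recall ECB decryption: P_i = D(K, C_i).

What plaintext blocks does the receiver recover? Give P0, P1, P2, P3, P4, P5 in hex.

Only C2 changed, to 0x63. In ECB, a change in C_i affects only P_i. Decrypting the received ciphertext:
P0: D(K, 0x50) = 0x86.
P1: D(K, 0x89) = 0x48.
P2: D(K, 0x63) = 0x1F.
P3: D(K, 0x8E) = 0x70.
P4: D(K, 0xA9) = 0x49.
P5: D(K, 0x81) = 0x08.
Blocks that differ from the original plaintext: P2.

P0 = 0x86, P1 = 0x48, P2 = 0x1F, P3 = 0x70, P4 = 0x49, P5 = 0x08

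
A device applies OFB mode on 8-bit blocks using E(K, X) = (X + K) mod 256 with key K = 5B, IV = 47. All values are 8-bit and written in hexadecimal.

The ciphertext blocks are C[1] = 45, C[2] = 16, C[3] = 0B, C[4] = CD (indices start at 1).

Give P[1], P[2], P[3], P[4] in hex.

P[1] = E7, P[2] = EB, P[3] = 53, P[4] = 7E

OFB decryption: S_i = E(K, S_{i−1}) with S_{0} = IV; P_i = C_i ⊕ S_i.
P[1]: S = E(K, 47) = A2; 45 ⊕ A2 = E7.
P[2]: S = E(K, A2) = FD; 16 ⊕ FD = EB.
P[3]: S = E(K, FD) = 58; 0B ⊕ 58 = 53.
P[4]: S = E(K, 58) = B3; CD ⊕ B3 = 7E.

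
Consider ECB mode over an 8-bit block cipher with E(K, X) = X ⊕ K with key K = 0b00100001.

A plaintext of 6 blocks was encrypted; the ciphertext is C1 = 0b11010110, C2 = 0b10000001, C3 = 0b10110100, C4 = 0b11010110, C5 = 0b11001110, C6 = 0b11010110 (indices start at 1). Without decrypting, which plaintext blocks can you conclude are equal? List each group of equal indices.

ECB encrypts each block independently with the same key, so equal ciphertext blocks imply equal plaintext blocks.
C1 = C4 = C6 = 0b11010110, so P1 = P4 = P6.

P1 = P4 = P6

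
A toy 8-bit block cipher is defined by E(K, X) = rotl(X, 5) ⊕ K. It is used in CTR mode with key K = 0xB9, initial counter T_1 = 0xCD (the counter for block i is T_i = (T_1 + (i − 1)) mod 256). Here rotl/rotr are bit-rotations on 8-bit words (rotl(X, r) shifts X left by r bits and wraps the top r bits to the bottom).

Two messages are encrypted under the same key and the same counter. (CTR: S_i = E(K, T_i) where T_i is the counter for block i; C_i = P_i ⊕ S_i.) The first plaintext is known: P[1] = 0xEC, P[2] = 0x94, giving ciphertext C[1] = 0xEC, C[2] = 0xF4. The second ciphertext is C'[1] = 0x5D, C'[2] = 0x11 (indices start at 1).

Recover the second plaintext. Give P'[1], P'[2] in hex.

In CTR with a reused counter, both messages share the same keystream S_i, so C_i ⊕ C'_i = P_i ⊕ P'_i and thus P'_i = P_i ⊕ C_i ⊕ C'_i.
P'[1]: 0xEC ⊕ 0xEC ⊕ 0x5D = 0x5D.
P'[2]: 0x94 ⊕ 0xF4 ⊕ 0x11 = 0x71.

P'[1] = 0x5D, P'[2] = 0x71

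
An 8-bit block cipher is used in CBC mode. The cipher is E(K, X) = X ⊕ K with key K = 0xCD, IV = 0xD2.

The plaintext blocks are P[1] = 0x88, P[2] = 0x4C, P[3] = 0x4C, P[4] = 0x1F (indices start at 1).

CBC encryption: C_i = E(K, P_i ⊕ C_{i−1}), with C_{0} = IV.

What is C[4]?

C[4] = 0x45

C[1]: P[1] ⊕ 0xD2 = 0x5A; E(K, 0x5A) = 0x97.
C[2]: P[2] ⊕ 0x97 = 0xDB; E(K, 0xDB) = 0x16.
C[3]: P[3] ⊕ 0x16 = 0x5A; E(K, 0x5A) = 0x97.
C[4]: P[4] ⊕ 0x97 = 0x88; E(K, 0x88) = 0x45.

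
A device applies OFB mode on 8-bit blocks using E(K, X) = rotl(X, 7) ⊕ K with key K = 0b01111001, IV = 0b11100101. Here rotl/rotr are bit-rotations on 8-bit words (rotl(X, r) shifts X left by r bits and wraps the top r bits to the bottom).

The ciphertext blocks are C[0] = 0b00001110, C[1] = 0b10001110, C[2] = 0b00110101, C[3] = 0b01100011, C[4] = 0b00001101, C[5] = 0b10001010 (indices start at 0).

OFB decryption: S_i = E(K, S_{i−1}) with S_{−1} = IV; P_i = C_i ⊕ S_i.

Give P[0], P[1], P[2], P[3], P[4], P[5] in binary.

P[0]: S = E(K, 0b11100101) = 0b10001011; 0b00001110 ⊕ 0b10001011 = 0b10000101.
P[1]: S = E(K, 0b10001011) = 0b10111100; 0b10001110 ⊕ 0b10111100 = 0b00110010.
P[2]: S = E(K, 0b10111100) = 0b00100111; 0b00110101 ⊕ 0b00100111 = 0b00010010.
P[3]: S = E(K, 0b00100111) = 0b11101010; 0b01100011 ⊕ 0b11101010 = 0b10001001.
P[4]: S = E(K, 0b11101010) = 0b00001100; 0b00001101 ⊕ 0b00001100 = 0b00000001.
P[5]: S = E(K, 0b00001100) = 0b01111111; 0b10001010 ⊕ 0b01111111 = 0b11110101.

P[0] = 0b10000101, P[1] = 0b00110010, P[2] = 0b00010010, P[3] = 0b10001001, P[4] = 0b00000001, P[5] = 0b11110101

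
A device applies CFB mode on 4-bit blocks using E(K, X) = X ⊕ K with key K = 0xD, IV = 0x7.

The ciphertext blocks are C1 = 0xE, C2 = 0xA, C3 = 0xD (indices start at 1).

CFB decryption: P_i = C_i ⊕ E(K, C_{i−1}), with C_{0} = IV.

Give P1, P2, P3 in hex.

P1: E(K, 0x7) = 0xA; 0xE ⊕ 0xA = 0x4.
P2: E(K, 0xE) = 0x3; 0xA ⊕ 0x3 = 0x9.
P3: E(K, 0xA) = 0x7; 0xD ⊕ 0x7 = 0xA.

P1 = 0x4, P2 = 0x9, P3 = 0xA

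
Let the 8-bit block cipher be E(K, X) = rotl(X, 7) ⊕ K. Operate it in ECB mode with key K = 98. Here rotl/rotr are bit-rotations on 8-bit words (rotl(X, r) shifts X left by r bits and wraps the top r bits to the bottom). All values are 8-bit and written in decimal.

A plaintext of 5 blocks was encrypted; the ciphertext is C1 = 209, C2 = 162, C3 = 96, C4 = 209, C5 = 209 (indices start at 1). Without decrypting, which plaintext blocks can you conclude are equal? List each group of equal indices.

ECB encrypts each block independently with the same key, so equal ciphertext blocks imply equal plaintext blocks.
C1 = C4 = C5 = 209, so P1 = P4 = P5.

P1 = P4 = P5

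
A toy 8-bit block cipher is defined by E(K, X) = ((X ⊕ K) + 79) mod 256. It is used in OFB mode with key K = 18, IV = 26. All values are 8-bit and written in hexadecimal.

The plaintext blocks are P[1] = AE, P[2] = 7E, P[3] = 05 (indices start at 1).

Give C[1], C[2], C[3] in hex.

C[1] = 19, C[2] = 56, C[3] = AC

OFB encryption: S_i = E(K, S_{i−1}) with S_{0} = IV; C_i = P_i ⊕ S_i.
C[1]: S = E(K, 26) = B7; AE ⊕ B7 = 19.
C[2]: S = E(K, B7) = 28; 7E ⊕ 28 = 56.
C[3]: S = E(K, 28) = A9; 05 ⊕ A9 = AC.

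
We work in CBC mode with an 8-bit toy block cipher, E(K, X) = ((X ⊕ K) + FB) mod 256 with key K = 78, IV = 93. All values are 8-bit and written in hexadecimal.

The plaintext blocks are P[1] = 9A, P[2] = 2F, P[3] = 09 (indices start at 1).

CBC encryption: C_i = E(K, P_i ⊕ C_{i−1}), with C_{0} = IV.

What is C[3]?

C[3] = 42

C[1]: P[1] ⊕ 93 = 09; E(K, 09) = 6C.
C[2]: P[2] ⊕ 6C = 43; E(K, 43) = 36.
C[3]: P[3] ⊕ 36 = 3F; E(K, 3F) = 42.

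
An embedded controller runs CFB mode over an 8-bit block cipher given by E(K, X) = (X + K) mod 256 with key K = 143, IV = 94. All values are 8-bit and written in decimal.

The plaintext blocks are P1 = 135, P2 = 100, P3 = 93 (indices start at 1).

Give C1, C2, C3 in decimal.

C1 = 106, C2 = 157, C3 = 113

CFB encryption: C_i = P_i ⊕ E(K, C_{i−1}), with C_{0} = IV.
C1: E(K, 94) = 237; 135 ⊕ 237 = 106.
C2: E(K, 106) = 249; 100 ⊕ 249 = 157.
C3: E(K, 157) = 44; 93 ⊕ 44 = 113.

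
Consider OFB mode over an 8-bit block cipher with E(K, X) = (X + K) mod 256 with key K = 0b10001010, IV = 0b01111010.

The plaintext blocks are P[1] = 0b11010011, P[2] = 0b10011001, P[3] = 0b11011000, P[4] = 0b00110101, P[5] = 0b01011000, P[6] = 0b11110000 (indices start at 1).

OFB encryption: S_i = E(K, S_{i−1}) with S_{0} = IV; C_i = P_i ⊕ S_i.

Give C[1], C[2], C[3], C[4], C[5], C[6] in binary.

C[1]: S = E(K, 0b01111010) = 0b00000100; 0b11010011 ⊕ 0b00000100 = 0b11010111.
C[2]: S = E(K, 0b00000100) = 0b10001110; 0b10011001 ⊕ 0b10001110 = 0b00010111.
C[3]: S = E(K, 0b10001110) = 0b00011000; 0b11011000 ⊕ 0b00011000 = 0b11000000.
C[4]: S = E(K, 0b00011000) = 0b10100010; 0b00110101 ⊕ 0b10100010 = 0b10010111.
C[5]: S = E(K, 0b10100010) = 0b00101100; 0b01011000 ⊕ 0b00101100 = 0b01110100.
C[6]: S = E(K, 0b00101100) = 0b10110110; 0b11110000 ⊕ 0b10110110 = 0b01000110.

C[1] = 0b11010111, C[2] = 0b00010111, C[3] = 0b11000000, C[4] = 0b10010111, C[5] = 0b01110100, C[6] = 0b01000110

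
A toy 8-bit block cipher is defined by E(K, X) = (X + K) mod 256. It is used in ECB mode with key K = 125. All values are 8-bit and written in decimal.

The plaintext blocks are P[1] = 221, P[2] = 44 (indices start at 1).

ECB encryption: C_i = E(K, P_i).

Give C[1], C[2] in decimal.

C[1] = 90, C[2] = 169

C[1]: E(K, 221) = 90.
C[2]: E(K, 44) = 169.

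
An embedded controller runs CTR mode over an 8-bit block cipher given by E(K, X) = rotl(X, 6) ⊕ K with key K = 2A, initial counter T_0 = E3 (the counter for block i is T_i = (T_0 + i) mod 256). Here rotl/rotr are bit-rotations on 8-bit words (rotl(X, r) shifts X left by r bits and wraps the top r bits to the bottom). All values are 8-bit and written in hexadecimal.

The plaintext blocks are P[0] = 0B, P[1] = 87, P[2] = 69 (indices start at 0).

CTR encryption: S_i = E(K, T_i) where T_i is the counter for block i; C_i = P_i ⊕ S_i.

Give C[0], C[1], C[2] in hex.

C[0]: T = E3, S = E(K, T) = D2; 0B ⊕ D2 = D9.
C[1]: T = E4, S = E(K, T) = 13; 87 ⊕ 13 = 94.
C[2]: T = E5, S = E(K, T) = 53; 69 ⊕ 53 = 3A.

C[0] = D9, C[1] = 94, C[2] = 3A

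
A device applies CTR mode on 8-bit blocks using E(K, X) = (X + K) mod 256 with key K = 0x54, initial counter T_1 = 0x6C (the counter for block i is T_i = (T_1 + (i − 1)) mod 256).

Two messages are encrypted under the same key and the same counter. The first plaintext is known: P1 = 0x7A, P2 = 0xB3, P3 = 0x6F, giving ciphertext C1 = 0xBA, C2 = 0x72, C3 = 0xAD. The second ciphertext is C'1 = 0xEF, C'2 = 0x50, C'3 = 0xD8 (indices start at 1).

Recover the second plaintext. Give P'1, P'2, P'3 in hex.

In CTR with a reused counter, both messages share the same keystream S_i, so C_i ⊕ C'_i = P_i ⊕ P'_i and thus P'_i = P_i ⊕ C_i ⊕ C'_i.
P'1: 0x7A ⊕ 0xBA ⊕ 0xEF = 0x2F.
P'2: 0xB3 ⊕ 0x72 ⊕ 0x50 = 0x91.
P'3: 0x6F ⊕ 0xAD ⊕ 0xD8 = 0x1A.

P'1 = 0x2F, P'2 = 0x91, P'3 = 0x1A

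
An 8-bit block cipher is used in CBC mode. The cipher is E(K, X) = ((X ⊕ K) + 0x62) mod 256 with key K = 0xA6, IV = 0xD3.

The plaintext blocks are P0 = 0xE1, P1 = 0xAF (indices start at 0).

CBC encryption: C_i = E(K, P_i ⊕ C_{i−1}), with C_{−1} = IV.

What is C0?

C0: P0 ⊕ 0xD3 = 0x32; E(K, 0x32) = 0xF6.

C0 = 0xF6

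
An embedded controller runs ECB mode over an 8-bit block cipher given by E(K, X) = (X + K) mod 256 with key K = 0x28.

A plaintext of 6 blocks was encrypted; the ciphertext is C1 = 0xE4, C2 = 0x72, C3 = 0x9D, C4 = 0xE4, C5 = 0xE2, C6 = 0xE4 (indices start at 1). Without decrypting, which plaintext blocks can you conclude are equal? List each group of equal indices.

ECB encrypts each block independently with the same key, so equal ciphertext blocks imply equal plaintext blocks.
C1 = C4 = C6 = 0xE4, so P1 = P4 = P6.

P1 = P4 = P6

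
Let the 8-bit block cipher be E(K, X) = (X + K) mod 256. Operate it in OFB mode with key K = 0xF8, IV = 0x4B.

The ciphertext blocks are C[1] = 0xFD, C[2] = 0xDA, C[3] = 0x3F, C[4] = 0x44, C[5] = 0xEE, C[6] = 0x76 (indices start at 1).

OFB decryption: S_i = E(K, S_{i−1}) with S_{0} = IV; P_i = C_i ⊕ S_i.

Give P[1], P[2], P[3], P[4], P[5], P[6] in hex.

P[1]: S = E(K, 0x4B) = 0x43; 0xFD ⊕ 0x43 = 0xBE.
P[2]: S = E(K, 0x43) = 0x3B; 0xDA ⊕ 0x3B = 0xE1.
P[3]: S = E(K, 0x3B) = 0x33; 0x3F ⊕ 0x33 = 0x0C.
P[4]: S = E(K, 0x33) = 0x2B; 0x44 ⊕ 0x2B = 0x6F.
P[5]: S = E(K, 0x2B) = 0x23; 0xEE ⊕ 0x23 = 0xCD.
P[6]: S = E(K, 0x23) = 0x1B; 0x76 ⊕ 0x1B = 0x6D.

P[1] = 0xBE, P[2] = 0xE1, P[3] = 0x0C, P[4] = 0x6F, P[5] = 0xCD, P[6] = 0x6D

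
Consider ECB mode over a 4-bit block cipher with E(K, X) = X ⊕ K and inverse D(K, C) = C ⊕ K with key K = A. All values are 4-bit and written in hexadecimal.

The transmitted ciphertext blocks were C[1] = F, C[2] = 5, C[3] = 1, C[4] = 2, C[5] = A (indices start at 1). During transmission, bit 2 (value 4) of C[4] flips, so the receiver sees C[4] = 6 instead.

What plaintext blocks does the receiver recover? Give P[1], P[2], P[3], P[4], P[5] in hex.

ECB decryption: P_i = D(K, C_i).
Only C[4] changed, to 6. In ECB, a change in C_i affects only P_i. Decrypting the received ciphertext:
P[1]: D(K, F) = 5.
P[2]: D(K, 5) = F.
P[3]: D(K, 1) = B.
P[4]: D(K, 6) = C.
P[5]: D(K, A) = 0.
Blocks that differ from the original plaintext: P[4].

P[1] = 5, P[2] = F, P[3] = B, P[4] = C, P[5] = 0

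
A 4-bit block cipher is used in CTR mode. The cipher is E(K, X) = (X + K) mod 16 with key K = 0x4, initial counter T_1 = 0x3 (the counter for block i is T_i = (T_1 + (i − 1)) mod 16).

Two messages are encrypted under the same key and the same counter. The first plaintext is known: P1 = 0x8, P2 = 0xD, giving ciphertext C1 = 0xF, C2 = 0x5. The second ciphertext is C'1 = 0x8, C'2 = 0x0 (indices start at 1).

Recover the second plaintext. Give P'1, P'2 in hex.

P'1 = 0xF, P'2 = 0x8

In CTR with a reused counter, both messages share the same keystream S_i, so C_i ⊕ C'_i = P_i ⊕ P'_i and thus P'_i = P_i ⊕ C_i ⊕ C'_i.
P'1: 0x8 ⊕ 0xF ⊕ 0x8 = 0xF.
P'2: 0xD ⊕ 0x5 ⊕ 0x0 = 0x8.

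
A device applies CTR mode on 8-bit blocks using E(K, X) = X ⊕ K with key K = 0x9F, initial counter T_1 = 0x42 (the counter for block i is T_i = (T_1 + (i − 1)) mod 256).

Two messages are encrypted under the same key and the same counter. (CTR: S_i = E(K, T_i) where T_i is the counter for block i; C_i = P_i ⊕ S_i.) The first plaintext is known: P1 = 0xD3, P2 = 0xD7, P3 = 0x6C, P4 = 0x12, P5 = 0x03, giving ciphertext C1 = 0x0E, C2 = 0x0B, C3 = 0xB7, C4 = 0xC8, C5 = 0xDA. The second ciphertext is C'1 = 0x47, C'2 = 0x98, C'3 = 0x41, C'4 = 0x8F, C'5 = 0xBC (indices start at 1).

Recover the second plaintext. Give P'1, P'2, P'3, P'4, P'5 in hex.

P'1 = 0x9A, P'2 = 0x44, P'3 = 0x9A, P'4 = 0x55, P'5 = 0x65

In CTR with a reused counter, both messages share the same keystream S_i, so C_i ⊕ C'_i = P_i ⊕ P'_i and thus P'_i = P_i ⊕ C_i ⊕ C'_i.
P'1: 0xD3 ⊕ 0x0E ⊕ 0x47 = 0x9A.
P'2: 0xD7 ⊕ 0x0B ⊕ 0x98 = 0x44.
P'3: 0x6C ⊕ 0xB7 ⊕ 0x41 = 0x9A.
P'4: 0x12 ⊕ 0xC8 ⊕ 0x8F = 0x55.
P'5: 0x03 ⊕ 0xDA ⊕ 0xBC = 0x65.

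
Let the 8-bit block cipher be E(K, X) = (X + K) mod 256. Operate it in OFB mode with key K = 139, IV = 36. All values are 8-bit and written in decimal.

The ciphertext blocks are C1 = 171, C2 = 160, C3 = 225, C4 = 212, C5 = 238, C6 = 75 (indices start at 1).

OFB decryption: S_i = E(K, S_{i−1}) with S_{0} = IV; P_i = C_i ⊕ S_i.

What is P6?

P6 = 45

P1: S = E(K, 36) = 175; 171 ⊕ 175 = 4.
P2: S = E(K, 175) = 58; 160 ⊕ 58 = 154.
P3: S = E(K, 58) = 197; 225 ⊕ 197 = 36.
P4: S = E(K, 197) = 80; 212 ⊕ 80 = 132.
P5: S = E(K, 80) = 219; 238 ⊕ 219 = 53.
P6: S = E(K, 219) = 102; 75 ⊕ 102 = 45.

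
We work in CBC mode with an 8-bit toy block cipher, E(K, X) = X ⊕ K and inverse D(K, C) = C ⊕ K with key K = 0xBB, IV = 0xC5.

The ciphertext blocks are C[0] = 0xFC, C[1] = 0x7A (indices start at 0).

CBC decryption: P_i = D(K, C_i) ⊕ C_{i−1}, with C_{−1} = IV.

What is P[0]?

P[0] = 0x82

P[0]: D(K, 0xFC) = 0x47; 0x47 ⊕ 0xC5 = 0x82.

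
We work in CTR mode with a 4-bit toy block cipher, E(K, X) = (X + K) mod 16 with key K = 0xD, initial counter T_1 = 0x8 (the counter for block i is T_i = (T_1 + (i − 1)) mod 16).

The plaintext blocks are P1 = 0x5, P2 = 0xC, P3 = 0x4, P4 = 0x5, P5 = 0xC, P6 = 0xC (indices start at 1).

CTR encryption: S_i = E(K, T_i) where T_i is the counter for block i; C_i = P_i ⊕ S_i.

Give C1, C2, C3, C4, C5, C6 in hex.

C1 = 0x0, C2 = 0xA, C3 = 0x3, C4 = 0xD, C5 = 0x5, C6 = 0x6

C1: T = 0x8, S = E(K, T) = 0x5; 0x5 ⊕ 0x5 = 0x0.
C2: T = 0x9, S = E(K, T) = 0x6; 0xC ⊕ 0x6 = 0xA.
C3: T = 0xA, S = E(K, T) = 0x7; 0x4 ⊕ 0x7 = 0x3.
C4: T = 0xB, S = E(K, T) = 0x8; 0x5 ⊕ 0x8 = 0xD.
C5: T = 0xC, S = E(K, T) = 0x9; 0xC ⊕ 0x9 = 0x5.
C6: T = 0xD, S = E(K, T) = 0xA; 0xC ⊕ 0xA = 0x6.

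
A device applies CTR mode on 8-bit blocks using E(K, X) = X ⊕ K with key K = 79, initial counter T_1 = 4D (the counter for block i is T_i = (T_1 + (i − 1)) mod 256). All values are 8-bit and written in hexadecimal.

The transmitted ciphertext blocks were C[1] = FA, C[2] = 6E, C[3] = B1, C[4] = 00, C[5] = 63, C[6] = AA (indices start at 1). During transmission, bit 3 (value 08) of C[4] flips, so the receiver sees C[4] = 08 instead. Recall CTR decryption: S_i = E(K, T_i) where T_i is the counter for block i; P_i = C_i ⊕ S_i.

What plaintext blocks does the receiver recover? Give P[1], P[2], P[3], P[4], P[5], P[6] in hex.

Only C[4] changed, to 08. In CTR, a change in C_i flips the same bit in P_i only; the keystream is unaffected. Decrypting the received ciphertext:
P[1]: T = 4D, S = E(K, T) = 34; FA ⊕ 34 = CE.
P[2]: T = 4E, S = E(K, T) = 37; 6E ⊕ 37 = 59.
P[3]: T = 4F, S = E(K, T) = 36; B1 ⊕ 36 = 87.
P[4]: T = 50, S = E(K, T) = 29; 08 ⊕ 29 = 21.
P[5]: T = 51, S = E(K, T) = 28; 63 ⊕ 28 = 4B.
P[6]: T = 52, S = E(K, T) = 2B; AA ⊕ 2B = 81.
Blocks that differ from the original plaintext: P[4].

P[1] = CE, P[2] = 59, P[3] = 87, P[4] = 21, P[5] = 4B, P[6] = 81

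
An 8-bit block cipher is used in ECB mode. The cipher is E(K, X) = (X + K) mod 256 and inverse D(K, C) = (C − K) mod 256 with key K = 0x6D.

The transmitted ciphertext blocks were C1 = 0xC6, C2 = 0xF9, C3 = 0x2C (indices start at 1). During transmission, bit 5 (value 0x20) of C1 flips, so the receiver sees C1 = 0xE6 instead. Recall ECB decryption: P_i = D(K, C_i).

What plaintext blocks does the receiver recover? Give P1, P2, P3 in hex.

P1 = 0x79, P2 = 0x8C, P3 = 0xBF

Only C1 changed, to 0xE6. In ECB, a change in C_i affects only P_i. Decrypting the received ciphertext:
P1: D(K, 0xE6) = 0x79.
P2: D(K, 0xF9) = 0x8C.
P3: D(K, 0x2C) = 0xBF.
Blocks that differ from the original plaintext: P1.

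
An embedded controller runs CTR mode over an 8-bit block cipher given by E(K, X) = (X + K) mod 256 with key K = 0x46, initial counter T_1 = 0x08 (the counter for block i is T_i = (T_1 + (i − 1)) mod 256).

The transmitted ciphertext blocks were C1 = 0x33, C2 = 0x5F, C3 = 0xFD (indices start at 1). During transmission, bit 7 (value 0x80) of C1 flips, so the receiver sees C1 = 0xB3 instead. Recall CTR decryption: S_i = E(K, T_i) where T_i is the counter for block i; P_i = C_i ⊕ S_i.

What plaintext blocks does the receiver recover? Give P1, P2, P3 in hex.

Only C1 changed, to 0xB3. In CTR, a change in C_i flips the same bit in P_i only; the keystream is unaffected. Decrypting the received ciphertext:
P1: T = 0x08, S = E(K, T) = 0x4E; 0xB3 ⊕ 0x4E = 0xFD.
P2: T = 0x09, S = E(K, T) = 0x4F; 0x5F ⊕ 0x4F = 0x10.
P3: T = 0x0A, S = E(K, T) = 0x50; 0xFD ⊕ 0x50 = 0xAD.
Blocks that differ from the original plaintext: P1.

P1 = 0xFD, P2 = 0x10, P3 = 0xAD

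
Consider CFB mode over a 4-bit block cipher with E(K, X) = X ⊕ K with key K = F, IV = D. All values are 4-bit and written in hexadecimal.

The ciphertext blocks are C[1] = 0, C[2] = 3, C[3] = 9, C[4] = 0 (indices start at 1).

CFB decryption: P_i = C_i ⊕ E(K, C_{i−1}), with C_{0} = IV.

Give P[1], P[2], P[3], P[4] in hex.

P[1] = 2, P[2] = C, P[3] = 5, P[4] = 6

P[1]: E(K, D) = 2; 0 ⊕ 2 = 2.
P[2]: E(K, 0) = F; 3 ⊕ F = C.
P[3]: E(K, 3) = C; 9 ⊕ C = 5.
P[4]: E(K, 9) = 6; 0 ⊕ 6 = 6.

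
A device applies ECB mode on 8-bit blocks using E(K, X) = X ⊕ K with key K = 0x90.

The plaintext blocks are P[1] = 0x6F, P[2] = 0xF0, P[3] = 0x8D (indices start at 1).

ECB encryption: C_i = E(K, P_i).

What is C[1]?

C[1]: E(K, 0x6F) = 0xFF.

C[1] = 0xFF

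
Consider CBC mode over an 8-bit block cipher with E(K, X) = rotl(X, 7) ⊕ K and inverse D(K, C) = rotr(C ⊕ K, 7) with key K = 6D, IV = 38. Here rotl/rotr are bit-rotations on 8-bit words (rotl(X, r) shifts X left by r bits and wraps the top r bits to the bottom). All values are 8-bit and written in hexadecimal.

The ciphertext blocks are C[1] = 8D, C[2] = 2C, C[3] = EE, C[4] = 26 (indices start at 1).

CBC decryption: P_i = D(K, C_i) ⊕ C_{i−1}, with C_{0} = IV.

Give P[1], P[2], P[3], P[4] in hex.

P[1]: D(K, 8D) = C1; C1 ⊕ 38 = F9.
P[2]: D(K, 2C) = 82; 82 ⊕ 8D = 0F.
P[3]: D(K, EE) = 07; 07 ⊕ 2C = 2B.
P[4]: D(K, 26) = 96; 96 ⊕ EE = 78.

P[1] = F9, P[2] = 0F, P[3] = 2B, P[4] = 78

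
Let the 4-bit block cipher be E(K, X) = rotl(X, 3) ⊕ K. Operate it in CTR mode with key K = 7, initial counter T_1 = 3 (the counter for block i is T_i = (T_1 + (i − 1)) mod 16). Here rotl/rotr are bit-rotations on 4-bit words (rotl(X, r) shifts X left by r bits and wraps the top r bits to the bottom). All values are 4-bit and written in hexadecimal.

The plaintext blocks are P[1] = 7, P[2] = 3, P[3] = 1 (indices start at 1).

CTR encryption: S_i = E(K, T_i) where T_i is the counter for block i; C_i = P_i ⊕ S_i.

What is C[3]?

C[3] = C

C[1]: T = 3, S = E(K, T) = E; 7 ⊕ E = 9.
C[2]: T = 4, S = E(K, T) = 5; 3 ⊕ 5 = 6.
C[3]: T = 5, S = E(K, T) = D; 1 ⊕ D = C.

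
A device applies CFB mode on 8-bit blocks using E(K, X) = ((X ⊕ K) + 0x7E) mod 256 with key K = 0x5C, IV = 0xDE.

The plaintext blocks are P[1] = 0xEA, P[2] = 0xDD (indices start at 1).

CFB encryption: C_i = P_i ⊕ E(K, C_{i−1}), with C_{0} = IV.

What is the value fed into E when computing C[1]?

0xDE

C[1]: E(K, 0xDE) = 0x00; 0xEA ⊕ 0x00 = 0xEA.
So the input to E for block [1] is 0xDE.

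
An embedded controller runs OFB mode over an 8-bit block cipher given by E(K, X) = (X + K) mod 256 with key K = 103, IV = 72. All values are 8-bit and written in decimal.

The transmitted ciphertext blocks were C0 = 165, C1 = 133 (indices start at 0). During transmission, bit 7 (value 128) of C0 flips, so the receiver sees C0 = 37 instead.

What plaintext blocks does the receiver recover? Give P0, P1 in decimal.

P0 = 138, P1 = 147

OFB decryption: S_i = E(K, S_{i−1}) with S_{−1} = IV; P_i = C_i ⊕ S_i.
Only C0 changed, to 37. In OFB, a change in C_i flips the same bit in P_i only; the keystream is unaffected. Decrypting the received ciphertext:
P0: S = E(K, 72) = 175; 37 ⊕ 175 = 138.
P1: S = E(K, 175) = 22; 133 ⊕ 22 = 147.
Blocks that differ from the original plaintext: P0.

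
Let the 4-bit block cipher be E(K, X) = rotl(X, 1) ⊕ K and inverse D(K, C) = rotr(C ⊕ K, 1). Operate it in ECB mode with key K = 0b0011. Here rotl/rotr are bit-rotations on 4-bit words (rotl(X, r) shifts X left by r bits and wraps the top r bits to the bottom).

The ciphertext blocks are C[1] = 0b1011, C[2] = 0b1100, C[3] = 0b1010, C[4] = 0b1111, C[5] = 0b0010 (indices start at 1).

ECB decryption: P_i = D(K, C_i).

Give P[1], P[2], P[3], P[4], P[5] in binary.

P[1] = 0b0100, P[2] = 0b1111, P[3] = 0b1100, P[4] = 0b0110, P[5] = 0b1000

P[1]: D(K, 0b1011) = 0b0100.
P[2]: D(K, 0b1100) = 0b1111.
P[3]: D(K, 0b1010) = 0b1100.
P[4]: D(K, 0b1111) = 0b0110.
P[5]: D(K, 0b0010) = 0b1000.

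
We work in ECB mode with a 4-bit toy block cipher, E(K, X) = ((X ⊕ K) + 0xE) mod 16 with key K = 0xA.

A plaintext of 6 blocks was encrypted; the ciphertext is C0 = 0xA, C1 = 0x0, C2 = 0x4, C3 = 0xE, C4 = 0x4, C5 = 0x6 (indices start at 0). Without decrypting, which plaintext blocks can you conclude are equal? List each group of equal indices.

P2 = P4

ECB encrypts each block independently with the same key, so equal ciphertext blocks imply equal plaintext blocks.
C2 = C4 = 0x4, so P2 = P4.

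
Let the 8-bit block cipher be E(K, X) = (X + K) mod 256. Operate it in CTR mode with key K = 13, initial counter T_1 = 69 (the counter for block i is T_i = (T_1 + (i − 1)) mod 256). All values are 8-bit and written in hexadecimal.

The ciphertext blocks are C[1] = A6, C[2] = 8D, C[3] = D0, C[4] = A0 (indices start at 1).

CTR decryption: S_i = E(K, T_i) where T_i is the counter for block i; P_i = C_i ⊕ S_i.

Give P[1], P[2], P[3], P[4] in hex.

P[1]: T = 69, S = E(K, T) = 7C; A6 ⊕ 7C = DA.
P[2]: T = 6A, S = E(K, T) = 7D; 8D ⊕ 7D = F0.
P[3]: T = 6B, S = E(K, T) = 7E; D0 ⊕ 7E = AE.
P[4]: T = 6C, S = E(K, T) = 7F; A0 ⊕ 7F = DF.

P[1] = DA, P[2] = F0, P[3] = AE, P[4] = DF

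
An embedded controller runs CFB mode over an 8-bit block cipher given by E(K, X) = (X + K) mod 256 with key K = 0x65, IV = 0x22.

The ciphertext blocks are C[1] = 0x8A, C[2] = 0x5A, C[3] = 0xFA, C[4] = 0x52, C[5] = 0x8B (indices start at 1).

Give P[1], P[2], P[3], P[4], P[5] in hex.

P[1] = 0x0D, P[2] = 0xB5, P[3] = 0x45, P[4] = 0x0D, P[5] = 0x3C

CFB decryption: P_i = C_i ⊕ E(K, C_{i−1}), with C_{0} = IV.
P[1]: E(K, 0x22) = 0x87; 0x8A ⊕ 0x87 = 0x0D.
P[2]: E(K, 0x8A) = 0xEF; 0x5A ⊕ 0xEF = 0xB5.
P[3]: E(K, 0x5A) = 0xBF; 0xFA ⊕ 0xBF = 0x45.
P[4]: E(K, 0xFA) = 0x5F; 0x52 ⊕ 0x5F = 0x0D.
P[5]: E(K, 0x52) = 0xB7; 0x8B ⊕ 0xB7 = 0x3C.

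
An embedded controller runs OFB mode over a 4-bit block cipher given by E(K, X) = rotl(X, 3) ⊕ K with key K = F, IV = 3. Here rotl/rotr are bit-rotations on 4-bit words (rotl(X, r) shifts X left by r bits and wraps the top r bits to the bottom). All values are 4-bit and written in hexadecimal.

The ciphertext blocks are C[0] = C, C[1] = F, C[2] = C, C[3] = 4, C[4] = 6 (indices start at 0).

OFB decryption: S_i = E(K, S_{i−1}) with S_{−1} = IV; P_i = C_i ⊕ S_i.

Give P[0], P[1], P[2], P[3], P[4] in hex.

P[0]: S = E(K, 3) = 6; C ⊕ 6 = A.
P[1]: S = E(K, 6) = C; F ⊕ C = 3.
P[2]: S = E(K, C) = 9; C ⊕ 9 = 5.
P[3]: S = E(K, 9) = 3; 4 ⊕ 3 = 7.
P[4]: S = E(K, 3) = 6; 6 ⊕ 6 = 0.

P[0] = A, P[1] = 3, P[2] = 5, P[3] = 7, P[4] = 0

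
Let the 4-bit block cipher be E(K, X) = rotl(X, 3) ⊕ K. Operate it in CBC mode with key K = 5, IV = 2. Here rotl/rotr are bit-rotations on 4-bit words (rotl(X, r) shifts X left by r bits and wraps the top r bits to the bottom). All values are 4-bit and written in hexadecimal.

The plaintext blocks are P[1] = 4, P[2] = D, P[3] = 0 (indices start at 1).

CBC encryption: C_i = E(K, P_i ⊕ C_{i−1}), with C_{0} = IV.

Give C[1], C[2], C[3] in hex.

C[1] = 6, C[2] = 8, C[3] = 1

C[1]: P[1] ⊕ 2 = 6; E(K, 6) = 6.
C[2]: P[2] ⊕ 6 = B; E(K, B) = 8.
C[3]: P[3] ⊕ 8 = 8; E(K, 8) = 1.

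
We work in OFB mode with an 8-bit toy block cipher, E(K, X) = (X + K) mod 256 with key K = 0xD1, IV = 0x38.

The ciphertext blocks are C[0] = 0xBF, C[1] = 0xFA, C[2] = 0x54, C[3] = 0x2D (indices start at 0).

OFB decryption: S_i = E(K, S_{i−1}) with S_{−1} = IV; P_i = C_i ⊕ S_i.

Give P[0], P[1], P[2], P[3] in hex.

P[0]: S = E(K, 0x38) = 0x09; 0xBF ⊕ 0x09 = 0xB6.
P[1]: S = E(K, 0x09) = 0xDA; 0xFA ⊕ 0xDA = 0x20.
P[2]: S = E(K, 0xDA) = 0xAB; 0x54 ⊕ 0xAB = 0xFF.
P[3]: S = E(K, 0xAB) = 0x7C; 0x2D ⊕ 0x7C = 0x51.

P[0] = 0xB6, P[1] = 0x20, P[2] = 0xFF, P[3] = 0x51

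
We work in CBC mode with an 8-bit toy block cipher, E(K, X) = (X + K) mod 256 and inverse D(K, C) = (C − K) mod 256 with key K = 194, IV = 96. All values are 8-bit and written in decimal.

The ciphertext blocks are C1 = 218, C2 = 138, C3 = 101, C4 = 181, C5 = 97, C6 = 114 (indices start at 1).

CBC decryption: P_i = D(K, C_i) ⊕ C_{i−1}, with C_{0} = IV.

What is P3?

P3 = 41

P3: D(K, 101) = 163; 163 ⊕ 138 = 41.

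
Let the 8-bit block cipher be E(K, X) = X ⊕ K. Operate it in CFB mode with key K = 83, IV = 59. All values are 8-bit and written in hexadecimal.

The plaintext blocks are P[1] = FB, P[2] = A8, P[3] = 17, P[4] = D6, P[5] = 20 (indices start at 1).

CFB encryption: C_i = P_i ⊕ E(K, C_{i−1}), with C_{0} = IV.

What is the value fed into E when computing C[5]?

C[1]: E(K, 59) = DA; FB ⊕ DA = 21.
C[2]: E(K, 21) = A2; A8 ⊕ A2 = 0A.
C[3]: E(K, 0A) = 89; 17 ⊕ 89 = 9E.
C[4]: E(K, 9E) = 1D; D6 ⊕ 1D = CB.
C[5]: E(K, CB) = 48; 20 ⊕ 48 = 68.
So the input to E for block [5] is CB.

CB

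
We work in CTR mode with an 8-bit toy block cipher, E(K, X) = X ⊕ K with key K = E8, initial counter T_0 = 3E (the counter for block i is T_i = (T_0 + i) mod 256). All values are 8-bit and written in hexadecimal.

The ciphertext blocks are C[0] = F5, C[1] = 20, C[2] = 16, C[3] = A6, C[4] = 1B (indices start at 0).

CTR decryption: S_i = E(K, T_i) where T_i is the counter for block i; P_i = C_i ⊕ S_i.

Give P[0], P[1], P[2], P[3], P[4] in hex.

P[0] = 23, P[1] = F7, P[2] = BE, P[3] = 0F, P[4] = B1

P[0]: T = 3E, S = E(K, T) = D6; F5 ⊕ D6 = 23.
P[1]: T = 3F, S = E(K, T) = D7; 20 ⊕ D7 = F7.
P[2]: T = 40, S = E(K, T) = A8; 16 ⊕ A8 = BE.
P[3]: T = 41, S = E(K, T) = A9; A6 ⊕ A9 = 0F.
P[4]: T = 42, S = E(K, T) = AA; 1B ⊕ AA = B1.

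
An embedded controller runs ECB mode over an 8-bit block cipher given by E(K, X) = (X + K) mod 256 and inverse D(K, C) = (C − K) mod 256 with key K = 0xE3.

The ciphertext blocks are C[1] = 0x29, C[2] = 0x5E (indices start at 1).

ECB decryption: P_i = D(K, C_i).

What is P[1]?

P[1] = 0x46

P[1]: D(K, 0x29) = 0x46.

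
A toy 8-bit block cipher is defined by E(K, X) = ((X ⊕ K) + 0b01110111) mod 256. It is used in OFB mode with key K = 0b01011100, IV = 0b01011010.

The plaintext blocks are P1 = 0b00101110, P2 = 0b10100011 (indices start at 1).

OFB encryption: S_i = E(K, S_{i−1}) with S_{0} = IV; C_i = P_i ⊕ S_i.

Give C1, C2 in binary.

C1: S = E(K, 0b01011010) = 0b01111101; 0b00101110 ⊕ 0b01111101 = 0b01010011.
C2: S = E(K, 0b01111101) = 0b10011000; 0b10100011 ⊕ 0b10011000 = 0b00111011.

C1 = 0b01010011, C2 = 0b00111011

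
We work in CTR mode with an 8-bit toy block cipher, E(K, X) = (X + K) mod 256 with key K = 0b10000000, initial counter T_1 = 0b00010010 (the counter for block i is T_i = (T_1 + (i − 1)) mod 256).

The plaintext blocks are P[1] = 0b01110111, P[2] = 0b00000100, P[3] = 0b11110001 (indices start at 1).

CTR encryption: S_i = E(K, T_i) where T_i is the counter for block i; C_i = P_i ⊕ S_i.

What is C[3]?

C[3] = 0b01100101

C[1]: T = 0b00010010, S = E(K, T) = 0b10010010; 0b01110111 ⊕ 0b10010010 = 0b11100101.
C[2]: T = 0b00010011, S = E(K, T) = 0b10010011; 0b00000100 ⊕ 0b10010011 = 0b10010111.
C[3]: T = 0b00010100, S = E(K, T) = 0b10010100; 0b11110001 ⊕ 0b10010100 = 0b01100101.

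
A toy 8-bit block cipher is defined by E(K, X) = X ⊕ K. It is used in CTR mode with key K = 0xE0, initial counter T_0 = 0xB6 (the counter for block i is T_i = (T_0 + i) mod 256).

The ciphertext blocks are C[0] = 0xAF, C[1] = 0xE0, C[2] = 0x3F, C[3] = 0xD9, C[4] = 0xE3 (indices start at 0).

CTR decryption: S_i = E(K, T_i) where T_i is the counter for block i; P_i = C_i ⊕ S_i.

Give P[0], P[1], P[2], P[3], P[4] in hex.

P[0] = 0xF9, P[1] = 0xB7, P[2] = 0x67, P[3] = 0x80, P[4] = 0xB9

P[0]: T = 0xB6, S = E(K, T) = 0x56; 0xAF ⊕ 0x56 = 0xF9.
P[1]: T = 0xB7, S = E(K, T) = 0x57; 0xE0 ⊕ 0x57 = 0xB7.
P[2]: T = 0xB8, S = E(K, T) = 0x58; 0x3F ⊕ 0x58 = 0x67.
P[3]: T = 0xB9, S = E(K, T) = 0x59; 0xD9 ⊕ 0x59 = 0x80.
P[4]: T = 0xBA, S = E(K, T) = 0x5A; 0xE3 ⊕ 0x5A = 0xB9.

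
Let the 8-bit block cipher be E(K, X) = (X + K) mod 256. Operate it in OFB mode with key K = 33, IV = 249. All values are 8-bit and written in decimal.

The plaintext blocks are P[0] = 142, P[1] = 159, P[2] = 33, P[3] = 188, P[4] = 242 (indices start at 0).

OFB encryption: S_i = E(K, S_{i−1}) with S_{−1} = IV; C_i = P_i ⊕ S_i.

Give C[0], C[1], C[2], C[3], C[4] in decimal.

C[0]: S = E(K, 249) = 26; 142 ⊕ 26 = 148.
C[1]: S = E(K, 26) = 59; 159 ⊕ 59 = 164.
C[2]: S = E(K, 59) = 92; 33 ⊕ 92 = 125.
C[3]: S = E(K, 92) = 125; 188 ⊕ 125 = 193.
C[4]: S = E(K, 125) = 158; 242 ⊕ 158 = 108.

C[0] = 148, C[1] = 164, C[2] = 125, C[3] = 193, C[4] = 108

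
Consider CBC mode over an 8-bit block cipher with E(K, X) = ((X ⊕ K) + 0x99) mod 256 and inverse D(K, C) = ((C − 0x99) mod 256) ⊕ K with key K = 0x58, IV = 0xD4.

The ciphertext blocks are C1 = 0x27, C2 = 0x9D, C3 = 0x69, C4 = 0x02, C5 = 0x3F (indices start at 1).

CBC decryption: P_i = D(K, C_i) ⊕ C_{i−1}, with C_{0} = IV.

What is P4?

P4: D(K, 0x02) = 0x31; 0x31 ⊕ 0x69 = 0x58.

P4 = 0x58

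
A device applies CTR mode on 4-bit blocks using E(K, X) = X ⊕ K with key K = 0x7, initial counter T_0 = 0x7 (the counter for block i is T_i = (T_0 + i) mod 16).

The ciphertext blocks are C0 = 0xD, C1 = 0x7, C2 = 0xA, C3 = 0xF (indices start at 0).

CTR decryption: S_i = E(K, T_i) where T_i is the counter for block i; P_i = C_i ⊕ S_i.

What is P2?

P2 = 0x4

P2: T = 0x9, S = E(K, T) = 0xE; 0xA ⊕ 0xE = 0x4.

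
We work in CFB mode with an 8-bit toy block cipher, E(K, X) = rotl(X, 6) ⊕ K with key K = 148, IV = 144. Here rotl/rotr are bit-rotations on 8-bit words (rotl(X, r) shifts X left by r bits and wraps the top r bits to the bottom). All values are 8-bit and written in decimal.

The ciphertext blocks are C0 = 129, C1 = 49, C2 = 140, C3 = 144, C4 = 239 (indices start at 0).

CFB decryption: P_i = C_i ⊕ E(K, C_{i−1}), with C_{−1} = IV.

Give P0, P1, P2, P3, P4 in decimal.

P0 = 49, P1 = 197, P2 = 84, P3 = 39, P4 = 95

P0: E(K, 144) = 176; 129 ⊕ 176 = 49.
P1: E(K, 129) = 244; 49 ⊕ 244 = 197.
P2: E(K, 49) = 216; 140 ⊕ 216 = 84.
P3: E(K, 140) = 183; 144 ⊕ 183 = 39.
P4: E(K, 144) = 176; 239 ⊕ 176 = 95.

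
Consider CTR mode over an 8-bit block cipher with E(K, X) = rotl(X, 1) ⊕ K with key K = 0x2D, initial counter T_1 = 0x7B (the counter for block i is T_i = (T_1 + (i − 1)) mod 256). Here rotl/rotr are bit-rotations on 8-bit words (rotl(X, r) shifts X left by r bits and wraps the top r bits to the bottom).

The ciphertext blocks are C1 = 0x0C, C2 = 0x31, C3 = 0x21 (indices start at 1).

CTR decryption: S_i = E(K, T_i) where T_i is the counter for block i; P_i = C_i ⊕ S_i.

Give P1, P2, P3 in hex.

P1: T = 0x7B, S = E(K, T) = 0xDB; 0x0C ⊕ 0xDB = 0xD7.
P2: T = 0x7C, S = E(K, T) = 0xD5; 0x31 ⊕ 0xD5 = 0xE4.
P3: T = 0x7D, S = E(K, T) = 0xD7; 0x21 ⊕ 0xD7 = 0xF6.

P1 = 0xD7, P2 = 0xE4, P3 = 0xF6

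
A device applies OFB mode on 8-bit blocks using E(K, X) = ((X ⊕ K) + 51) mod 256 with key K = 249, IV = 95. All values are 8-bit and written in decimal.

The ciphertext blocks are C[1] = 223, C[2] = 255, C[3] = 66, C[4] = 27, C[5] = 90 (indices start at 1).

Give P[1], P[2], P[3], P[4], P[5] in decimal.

P[1] = 6, P[2] = 172, P[3] = 159, P[4] = 76, P[5] = 187

OFB decryption: S_i = E(K, S_{i−1}) with S_{0} = IV; P_i = C_i ⊕ S_i.
P[1]: S = E(K, 95) = 217; 223 ⊕ 217 = 6.
P[2]: S = E(K, 217) = 83; 255 ⊕ 83 = 172.
P[3]: S = E(K, 83) = 221; 66 ⊕ 221 = 159.
P[4]: S = E(K, 221) = 87; 27 ⊕ 87 = 76.
P[5]: S = E(K, 87) = 225; 90 ⊕ 225 = 187.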